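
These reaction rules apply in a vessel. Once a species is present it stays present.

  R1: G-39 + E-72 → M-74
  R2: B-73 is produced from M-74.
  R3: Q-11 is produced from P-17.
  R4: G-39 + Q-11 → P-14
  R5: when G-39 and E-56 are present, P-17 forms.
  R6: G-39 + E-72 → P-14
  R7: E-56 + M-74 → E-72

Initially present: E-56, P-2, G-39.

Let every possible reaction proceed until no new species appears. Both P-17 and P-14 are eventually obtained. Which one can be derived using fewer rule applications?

P-17: G-39 and E-56 present → P-17 forms (R5). [1 rule application]
P-14: G-39 and E-56 present → P-17 forms (R5). P-17 present → Q-11 forms (R3). G-39 and Q-11 present → P-14 forms (R4). [3 rule applications]
P-17 needs fewer.

P-17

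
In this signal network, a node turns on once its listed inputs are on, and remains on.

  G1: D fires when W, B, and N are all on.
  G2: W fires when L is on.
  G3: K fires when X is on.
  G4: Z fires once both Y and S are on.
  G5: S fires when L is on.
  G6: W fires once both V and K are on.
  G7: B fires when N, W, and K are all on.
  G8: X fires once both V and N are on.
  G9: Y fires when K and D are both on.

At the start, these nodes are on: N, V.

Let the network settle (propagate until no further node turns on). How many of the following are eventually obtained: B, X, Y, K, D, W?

6

G8: V and N on → X on.
X is on, so K fires (G3).
V and K are on, so W fires (G6).
N, W, and K are on, so B fires (G7).
G1: W, B, and N on → D on.
G9: K and D on → Y on.
B: reached.
X: reached.
Y: reached.
K: reached.
D: reached.
W: reached.
All 6 are reached.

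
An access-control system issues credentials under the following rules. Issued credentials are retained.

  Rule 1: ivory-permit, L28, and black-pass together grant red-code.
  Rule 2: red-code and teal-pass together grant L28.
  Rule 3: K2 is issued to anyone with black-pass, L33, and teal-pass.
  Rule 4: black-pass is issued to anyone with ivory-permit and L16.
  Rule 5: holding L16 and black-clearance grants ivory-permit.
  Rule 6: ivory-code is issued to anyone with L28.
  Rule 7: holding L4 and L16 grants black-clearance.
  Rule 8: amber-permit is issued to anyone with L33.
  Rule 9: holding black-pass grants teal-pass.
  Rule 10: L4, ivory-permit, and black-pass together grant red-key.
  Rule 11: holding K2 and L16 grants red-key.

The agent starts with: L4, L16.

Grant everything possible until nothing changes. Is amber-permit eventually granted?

amber-permit would need L33 (Rule 8), but L33 is never granted.

No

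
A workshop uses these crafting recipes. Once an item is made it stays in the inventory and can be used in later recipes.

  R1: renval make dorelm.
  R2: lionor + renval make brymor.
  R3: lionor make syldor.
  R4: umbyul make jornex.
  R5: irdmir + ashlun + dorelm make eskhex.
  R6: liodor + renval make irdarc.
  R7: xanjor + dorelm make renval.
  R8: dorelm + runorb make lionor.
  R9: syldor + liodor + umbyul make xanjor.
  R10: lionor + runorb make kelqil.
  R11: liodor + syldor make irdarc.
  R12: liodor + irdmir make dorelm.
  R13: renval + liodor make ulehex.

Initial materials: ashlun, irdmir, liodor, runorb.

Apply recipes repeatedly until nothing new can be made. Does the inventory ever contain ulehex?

ulehex would need renval and liodor (R13), but renval is never obtained.

No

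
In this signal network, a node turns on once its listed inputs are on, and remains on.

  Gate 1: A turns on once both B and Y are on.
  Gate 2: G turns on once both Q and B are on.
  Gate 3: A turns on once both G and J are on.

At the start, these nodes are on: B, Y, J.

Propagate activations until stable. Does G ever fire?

No

G would need Q and B (Gate 2), but Q never turns on.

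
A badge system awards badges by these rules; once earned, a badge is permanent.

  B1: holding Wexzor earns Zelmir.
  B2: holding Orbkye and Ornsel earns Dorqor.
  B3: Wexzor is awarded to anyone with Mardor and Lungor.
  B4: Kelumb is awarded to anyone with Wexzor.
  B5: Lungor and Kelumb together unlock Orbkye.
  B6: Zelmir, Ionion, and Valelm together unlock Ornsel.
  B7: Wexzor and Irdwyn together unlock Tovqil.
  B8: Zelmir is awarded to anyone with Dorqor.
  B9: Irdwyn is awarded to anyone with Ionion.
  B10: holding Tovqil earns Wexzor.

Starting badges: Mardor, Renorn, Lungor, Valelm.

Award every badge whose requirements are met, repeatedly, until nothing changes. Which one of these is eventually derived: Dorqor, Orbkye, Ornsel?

Orbkye

With Mardor and Lungor, Wexzor is earned (B3).
With Wexzor, Kelumb is earned (B4).
With Lungor and Kelumb, Orbkye is earned (B5).
Ornsel would need Zelmir, Ionion, and Valelm (B6), but Ionion is never earned. Dorqor would need Orbkye and Ornsel (B2), but Ornsel is never earned.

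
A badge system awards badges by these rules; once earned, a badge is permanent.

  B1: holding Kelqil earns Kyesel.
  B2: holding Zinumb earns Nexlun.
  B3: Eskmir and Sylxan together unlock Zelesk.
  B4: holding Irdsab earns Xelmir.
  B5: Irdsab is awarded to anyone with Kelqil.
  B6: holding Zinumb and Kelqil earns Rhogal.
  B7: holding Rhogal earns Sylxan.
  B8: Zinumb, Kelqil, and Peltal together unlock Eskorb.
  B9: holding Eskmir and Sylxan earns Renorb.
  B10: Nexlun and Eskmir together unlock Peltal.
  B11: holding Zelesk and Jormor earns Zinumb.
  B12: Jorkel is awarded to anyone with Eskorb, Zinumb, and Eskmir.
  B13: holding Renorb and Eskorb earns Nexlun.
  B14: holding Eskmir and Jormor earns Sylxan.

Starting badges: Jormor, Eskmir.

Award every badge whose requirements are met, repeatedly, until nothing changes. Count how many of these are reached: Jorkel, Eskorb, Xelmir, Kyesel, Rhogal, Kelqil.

0

Jorkel would need Eskorb, Zinumb, and Eskmir (B12), but Eskorb is never earned.
Eskorb would need Zinumb, Kelqil, and Peltal (B8), but Kelqil is never earned.
Xelmir would need Irdsab (B4), but Irdsab is never earned.
Kyesel would need Kelqil (B1), but Kelqil is never earned.
Rhogal would need Zinumb and Kelqil (B6), but Kelqil is never earned.
No rule produces Kelqil, and it is not given.
None of the 6 are reached.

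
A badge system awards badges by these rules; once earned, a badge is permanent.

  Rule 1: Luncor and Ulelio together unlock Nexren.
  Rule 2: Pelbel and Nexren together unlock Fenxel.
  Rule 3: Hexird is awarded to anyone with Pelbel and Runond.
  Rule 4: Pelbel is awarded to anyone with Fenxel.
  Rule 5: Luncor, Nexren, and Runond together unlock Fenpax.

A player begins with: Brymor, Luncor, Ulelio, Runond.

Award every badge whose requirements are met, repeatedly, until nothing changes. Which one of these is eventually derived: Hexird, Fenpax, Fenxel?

Fenpax

With Luncor and Ulelio, Nexren is earned (Rule 1).
With Luncor, Nexren, and Runond, Fenpax is earned (Rule 5).
Fenxel would need Pelbel and Nexren (Rule 2), but Pelbel is never earned. Hexird would need Pelbel and Runond (Rule 3), but Pelbel is never earned.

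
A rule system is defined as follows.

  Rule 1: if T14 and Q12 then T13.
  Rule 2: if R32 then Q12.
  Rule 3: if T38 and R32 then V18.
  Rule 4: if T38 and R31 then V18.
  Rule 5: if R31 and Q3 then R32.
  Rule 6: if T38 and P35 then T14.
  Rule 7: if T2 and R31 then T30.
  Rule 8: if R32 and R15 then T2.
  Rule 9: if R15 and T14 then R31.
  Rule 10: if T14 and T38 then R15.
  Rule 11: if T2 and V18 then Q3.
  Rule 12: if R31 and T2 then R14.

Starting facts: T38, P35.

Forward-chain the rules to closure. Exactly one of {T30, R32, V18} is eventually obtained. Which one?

T38 and P35 hold, so T14 follows (Rule 6).
From T14 and T38, Rule 10 gives R15.
R15 and T14 hold, so R31 follows (Rule 9).
From T38 and R31, Rule 4 gives V18.
R32 would need R31 and Q3 (Rule 5), but Q3 is never established. T30 would need T2 and R31 (Rule 7), but T2 is never established.

V18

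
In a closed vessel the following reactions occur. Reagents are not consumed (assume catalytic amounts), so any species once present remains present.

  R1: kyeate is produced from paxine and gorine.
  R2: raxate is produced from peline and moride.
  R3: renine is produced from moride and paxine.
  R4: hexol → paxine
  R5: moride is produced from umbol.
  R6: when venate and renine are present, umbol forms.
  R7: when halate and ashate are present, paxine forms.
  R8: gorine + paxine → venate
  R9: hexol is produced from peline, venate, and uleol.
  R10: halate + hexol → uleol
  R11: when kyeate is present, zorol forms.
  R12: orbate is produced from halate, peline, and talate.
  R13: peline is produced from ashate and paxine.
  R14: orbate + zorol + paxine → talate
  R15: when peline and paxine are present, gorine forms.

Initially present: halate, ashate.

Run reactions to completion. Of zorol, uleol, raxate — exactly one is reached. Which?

zorol

halate and ashate present → paxine forms (R7).
ashate and paxine present → peline forms (R13).
peline and paxine present → gorine forms (R15).
paxine and gorine present → kyeate forms (R1).
kyeate present → zorol forms (R11).
raxate would need peline and moride (R2), but moride never forms. uleol would need halate and hexol (R10), but hexol never forms.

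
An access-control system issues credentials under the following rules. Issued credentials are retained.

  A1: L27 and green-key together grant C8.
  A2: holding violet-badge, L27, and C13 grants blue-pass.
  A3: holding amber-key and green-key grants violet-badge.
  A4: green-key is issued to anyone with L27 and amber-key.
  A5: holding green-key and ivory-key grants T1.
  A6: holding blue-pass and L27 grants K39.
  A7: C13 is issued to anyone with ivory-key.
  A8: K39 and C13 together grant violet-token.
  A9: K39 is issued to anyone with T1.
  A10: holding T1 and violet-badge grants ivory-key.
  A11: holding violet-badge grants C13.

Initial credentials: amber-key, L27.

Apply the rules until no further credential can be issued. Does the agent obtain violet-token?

Yes

Holding L27 and amber-key grants green-key (A4).
Holding amber-key and green-key grants violet-badge (A3).
Holding violet-badge grants C13 (A11).
Holding violet-badge, L27, and C13 grants blue-pass (A2).
Holding blue-pass and L27 grants K39 (A6).
Holding K39 and C13 grants violet-token (A8).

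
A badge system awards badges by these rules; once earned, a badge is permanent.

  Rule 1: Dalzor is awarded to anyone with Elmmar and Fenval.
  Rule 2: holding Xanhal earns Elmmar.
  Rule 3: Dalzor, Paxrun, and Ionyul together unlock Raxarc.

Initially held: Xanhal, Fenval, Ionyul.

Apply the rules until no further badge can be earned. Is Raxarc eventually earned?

No

Raxarc would need Dalzor, Paxrun, and Ionyul (Rule 3), but Paxrun is never earned.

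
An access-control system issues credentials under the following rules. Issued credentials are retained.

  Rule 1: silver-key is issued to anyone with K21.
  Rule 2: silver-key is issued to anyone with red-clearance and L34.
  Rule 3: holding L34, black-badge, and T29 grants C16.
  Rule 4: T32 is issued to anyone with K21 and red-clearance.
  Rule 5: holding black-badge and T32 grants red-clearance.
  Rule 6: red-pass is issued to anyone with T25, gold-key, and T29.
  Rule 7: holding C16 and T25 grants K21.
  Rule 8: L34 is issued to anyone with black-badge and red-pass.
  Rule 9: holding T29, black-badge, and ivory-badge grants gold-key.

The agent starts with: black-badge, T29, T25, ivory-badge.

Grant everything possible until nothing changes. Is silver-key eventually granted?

Yes

Holding T29, black-badge, and ivory-badge grants gold-key (Rule 9).
Holding T25, gold-key, and T29 grants red-pass (Rule 6).
Holding black-badge and red-pass grants L34 (Rule 8).
Holding L34, black-badge, and T29 grants C16 (Rule 3).
Holding C16 and T25 grants K21 (Rule 7).
Holding K21 grants silver-key (Rule 1).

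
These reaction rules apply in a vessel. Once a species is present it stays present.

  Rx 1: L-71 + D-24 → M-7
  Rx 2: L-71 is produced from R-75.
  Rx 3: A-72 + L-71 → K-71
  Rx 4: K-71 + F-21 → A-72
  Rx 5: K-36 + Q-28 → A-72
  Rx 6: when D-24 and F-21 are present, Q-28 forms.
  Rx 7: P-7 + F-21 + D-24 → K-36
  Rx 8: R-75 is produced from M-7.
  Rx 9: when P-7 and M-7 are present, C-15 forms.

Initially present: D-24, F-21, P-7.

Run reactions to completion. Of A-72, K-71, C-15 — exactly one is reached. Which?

P-7, F-21, and D-24 present → K-36 forms (Rx 7).
D-24 and F-21 present → Q-28 forms (Rx 6).
K-36 and Q-28 present → A-72 forms (Rx 5).
C-15 would need P-7 and M-7 (Rx 9), but M-7 never forms. K-71 would need A-72 and L-71 (Rx 3), but L-71 never forms.

A-72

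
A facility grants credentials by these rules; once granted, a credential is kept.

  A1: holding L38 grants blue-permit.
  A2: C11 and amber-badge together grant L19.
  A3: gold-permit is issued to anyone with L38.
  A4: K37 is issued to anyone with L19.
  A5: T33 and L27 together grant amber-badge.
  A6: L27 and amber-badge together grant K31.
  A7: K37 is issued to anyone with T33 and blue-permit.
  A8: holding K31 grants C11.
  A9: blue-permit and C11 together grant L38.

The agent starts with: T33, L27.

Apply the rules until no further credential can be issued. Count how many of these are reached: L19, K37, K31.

3

Holding T33 and L27 grants amber-badge (A5).
Holding L27 and amber-badge grants K31 (A6).
Holding K31 grants C11 (A8).
Holding C11 and amber-badge grants L19 (A2).
Holding L19 grants K37 (A4).
L19: reached.
K37: reached.
K31: reached.
All 3 are reached.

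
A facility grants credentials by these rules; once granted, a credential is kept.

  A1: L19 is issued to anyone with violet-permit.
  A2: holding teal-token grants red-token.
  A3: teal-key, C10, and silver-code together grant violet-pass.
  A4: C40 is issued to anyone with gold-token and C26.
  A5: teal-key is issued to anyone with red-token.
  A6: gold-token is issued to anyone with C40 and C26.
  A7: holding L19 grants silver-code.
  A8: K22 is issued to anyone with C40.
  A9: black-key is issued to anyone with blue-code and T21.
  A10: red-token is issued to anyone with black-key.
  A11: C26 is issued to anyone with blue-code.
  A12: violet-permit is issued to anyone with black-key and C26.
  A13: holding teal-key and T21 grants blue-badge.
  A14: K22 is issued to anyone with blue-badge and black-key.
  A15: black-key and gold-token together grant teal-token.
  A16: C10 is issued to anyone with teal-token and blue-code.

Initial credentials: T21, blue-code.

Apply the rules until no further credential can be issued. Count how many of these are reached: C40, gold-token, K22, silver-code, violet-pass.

2

Holding blue-code grants C26 (A11).
Holding blue-code and T21 grants black-key (A9).
Holding black-key and C26 grants violet-permit (A12).
Holding black-key grants red-token (A10).
Holding red-token grants teal-key (A5).
Holding violet-permit grants L19 (A1).
Holding L19 grants silver-code (A7).
Holding teal-key and T21 grants blue-badge (A13).
Holding blue-badge and black-key grants K22 (A14).
C40 would need gold-token and C26 (A4), but gold-token is never granted.
gold-token would need C40 and C26 (A6), but C40 is never granted.
K22: reached.
silver-code: reached.
violet-pass would need teal-key, C10, and silver-code (A3), but C10 is never granted.
Reached: K22 and silver-code — 2 of the 5.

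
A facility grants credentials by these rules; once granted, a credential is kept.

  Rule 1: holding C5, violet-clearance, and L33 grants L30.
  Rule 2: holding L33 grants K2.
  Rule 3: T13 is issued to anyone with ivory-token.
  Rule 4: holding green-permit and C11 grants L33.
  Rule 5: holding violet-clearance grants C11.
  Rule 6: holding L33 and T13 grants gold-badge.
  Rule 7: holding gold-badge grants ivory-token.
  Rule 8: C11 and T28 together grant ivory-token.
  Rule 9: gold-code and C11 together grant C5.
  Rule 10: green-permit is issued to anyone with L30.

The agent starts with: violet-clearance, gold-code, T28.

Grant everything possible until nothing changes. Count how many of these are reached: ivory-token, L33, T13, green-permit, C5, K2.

3

Holding violet-clearance grants C11 (Rule 5).
Holding gold-code and C11 grants C5 (Rule 9).
Holding C11 and T28 grants ivory-token (Rule 8).
Holding ivory-token grants T13 (Rule 3).
ivory-token: reached.
L33 would need green-permit and C11 (Rule 4), but green-permit is never granted.
T13: reached.
green-permit would need L30 (Rule 10), but L30 is never granted.
C5: reached.
K2 would need L33 (Rule 2), but L33 is never granted.
Reached: ivory-token, T13, and C5 — 3 of the 6.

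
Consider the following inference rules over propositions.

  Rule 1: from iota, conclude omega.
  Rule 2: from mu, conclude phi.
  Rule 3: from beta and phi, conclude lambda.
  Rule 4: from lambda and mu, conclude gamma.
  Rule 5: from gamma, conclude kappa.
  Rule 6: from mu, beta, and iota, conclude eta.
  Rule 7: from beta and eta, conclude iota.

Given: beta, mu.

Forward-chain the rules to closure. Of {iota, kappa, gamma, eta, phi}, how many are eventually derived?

3

mu holds, so phi follows (Rule 2).
From beta and phi, Rule 3 gives lambda.
From lambda and mu, Rule 4 gives gamma.
gamma holds, so kappa follows (Rule 5).
iota would need beta and eta (Rule 7), but eta is never established.
kappa: reached.
gamma: reached.
eta would need mu, beta, and iota (Rule 6), but iota is never established.
phi: reached.
Reached: kappa, gamma, and phi — 3 of the 5.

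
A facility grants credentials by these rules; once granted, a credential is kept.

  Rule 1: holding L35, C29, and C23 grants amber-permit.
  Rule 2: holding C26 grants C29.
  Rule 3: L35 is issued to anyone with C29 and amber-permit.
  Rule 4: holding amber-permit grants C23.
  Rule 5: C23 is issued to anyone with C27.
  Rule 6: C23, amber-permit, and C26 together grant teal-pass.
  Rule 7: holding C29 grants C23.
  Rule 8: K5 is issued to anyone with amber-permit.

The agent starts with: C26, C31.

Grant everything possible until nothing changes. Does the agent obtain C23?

Yes

Holding C26 grants C29 (Rule 2).
Holding C29 grants C23 (Rule 7).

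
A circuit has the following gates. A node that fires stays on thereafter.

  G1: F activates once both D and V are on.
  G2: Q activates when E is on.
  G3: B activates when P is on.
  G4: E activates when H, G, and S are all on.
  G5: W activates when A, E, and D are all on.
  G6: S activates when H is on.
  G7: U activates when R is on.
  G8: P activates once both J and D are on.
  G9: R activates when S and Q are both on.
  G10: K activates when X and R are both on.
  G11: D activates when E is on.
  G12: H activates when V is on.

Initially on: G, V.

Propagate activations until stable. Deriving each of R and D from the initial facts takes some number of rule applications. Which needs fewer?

D: V is on, so H activates (G12). H is on, so S activates (G6). G4: H, G, and S on → E on. G11: E on → D on. [4 rule applications]
R: G12: V on → H on. H is on, so S activates (G6). H, G, and S are on, so E activates (G4). G2: E on → Q on. S and Q are on, so R activates (G9). [5 rule applications]
D needs fewer.

D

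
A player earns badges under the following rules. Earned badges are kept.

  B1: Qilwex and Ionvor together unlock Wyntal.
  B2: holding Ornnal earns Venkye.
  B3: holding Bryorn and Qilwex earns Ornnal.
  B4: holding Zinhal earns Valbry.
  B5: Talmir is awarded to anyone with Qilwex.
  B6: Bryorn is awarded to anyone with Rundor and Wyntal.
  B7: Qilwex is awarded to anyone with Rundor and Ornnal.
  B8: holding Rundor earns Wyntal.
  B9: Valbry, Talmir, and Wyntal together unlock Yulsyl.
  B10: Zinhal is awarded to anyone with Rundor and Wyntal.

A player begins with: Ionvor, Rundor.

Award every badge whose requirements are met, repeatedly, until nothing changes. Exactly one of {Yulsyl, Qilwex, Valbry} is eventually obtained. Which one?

With Rundor, Wyntal is earned (B8).
With Rundor and Wyntal, Zinhal is earned (B10).
With Zinhal, Valbry is earned (B4).
Qilwex would need Rundor and Ornnal (B7), but Ornnal is never earned. Yulsyl would need Valbry, Talmir, and Wyntal (B9), but Talmir is never earned.

Valbry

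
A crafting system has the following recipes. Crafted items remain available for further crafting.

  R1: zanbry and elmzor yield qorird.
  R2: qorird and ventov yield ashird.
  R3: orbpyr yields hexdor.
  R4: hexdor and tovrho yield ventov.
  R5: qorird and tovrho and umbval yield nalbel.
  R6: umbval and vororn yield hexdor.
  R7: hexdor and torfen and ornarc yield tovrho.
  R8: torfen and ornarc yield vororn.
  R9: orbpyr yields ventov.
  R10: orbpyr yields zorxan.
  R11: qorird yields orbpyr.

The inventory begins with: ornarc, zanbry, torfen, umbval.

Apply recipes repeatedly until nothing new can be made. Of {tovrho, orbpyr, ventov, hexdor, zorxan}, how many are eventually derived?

3

Using R8, torfen and ornarc make vororn.
Using R6, umbval and vororn make hexdor.
Using R7, hexdor, torfen, and ornarc make tovrho.
hexdor and tovrho → ventov (R4).
tovrho: reached.
orbpyr would need qorird (R11), but qorird is never obtained.
ventov: reached.
hexdor: reached.
zorxan would need orbpyr (R10), but orbpyr is never obtained.
Reached: tovrho, ventov, and hexdor — 3 of the 5.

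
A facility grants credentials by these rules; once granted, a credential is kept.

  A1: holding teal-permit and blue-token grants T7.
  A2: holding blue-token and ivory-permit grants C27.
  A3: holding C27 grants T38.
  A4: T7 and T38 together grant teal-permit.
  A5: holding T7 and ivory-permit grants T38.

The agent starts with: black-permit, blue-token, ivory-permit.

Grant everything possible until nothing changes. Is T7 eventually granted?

No

T7 would need teal-permit and blue-token (A1), but teal-permit is never granted.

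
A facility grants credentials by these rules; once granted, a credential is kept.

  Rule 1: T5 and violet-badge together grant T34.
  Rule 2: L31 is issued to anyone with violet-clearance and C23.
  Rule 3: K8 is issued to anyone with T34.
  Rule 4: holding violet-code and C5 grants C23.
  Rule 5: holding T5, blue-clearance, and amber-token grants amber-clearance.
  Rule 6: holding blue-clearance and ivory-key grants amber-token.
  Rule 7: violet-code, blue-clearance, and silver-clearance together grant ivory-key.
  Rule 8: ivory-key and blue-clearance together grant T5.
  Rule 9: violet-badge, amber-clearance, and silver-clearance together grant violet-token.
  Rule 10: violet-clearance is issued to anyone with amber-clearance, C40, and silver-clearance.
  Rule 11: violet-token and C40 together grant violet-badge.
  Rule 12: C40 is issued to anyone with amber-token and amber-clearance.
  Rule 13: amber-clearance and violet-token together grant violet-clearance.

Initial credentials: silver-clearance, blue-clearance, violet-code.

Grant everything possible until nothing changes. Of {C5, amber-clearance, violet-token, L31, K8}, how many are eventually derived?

1

Holding violet-code, blue-clearance, and silver-clearance grants ivory-key (Rule 7).
Holding blue-clearance and ivory-key grants amber-token (Rule 6).
Holding ivory-key and blue-clearance grants T5 (Rule 8).
Holding T5, blue-clearance, and amber-token grants amber-clearance (Rule 5).
No rule produces C5, and it is not given.
amber-clearance: reached.
violet-token would need violet-badge, amber-clearance, and silver-clearance (Rule 9), but violet-badge is never granted.
L31 would need violet-clearance and C23 (Rule 2), but C23 is never granted.
K8 would need T34 (Rule 3), but T34 is never granted.
Reached: amber-clearance — 1 of the 5.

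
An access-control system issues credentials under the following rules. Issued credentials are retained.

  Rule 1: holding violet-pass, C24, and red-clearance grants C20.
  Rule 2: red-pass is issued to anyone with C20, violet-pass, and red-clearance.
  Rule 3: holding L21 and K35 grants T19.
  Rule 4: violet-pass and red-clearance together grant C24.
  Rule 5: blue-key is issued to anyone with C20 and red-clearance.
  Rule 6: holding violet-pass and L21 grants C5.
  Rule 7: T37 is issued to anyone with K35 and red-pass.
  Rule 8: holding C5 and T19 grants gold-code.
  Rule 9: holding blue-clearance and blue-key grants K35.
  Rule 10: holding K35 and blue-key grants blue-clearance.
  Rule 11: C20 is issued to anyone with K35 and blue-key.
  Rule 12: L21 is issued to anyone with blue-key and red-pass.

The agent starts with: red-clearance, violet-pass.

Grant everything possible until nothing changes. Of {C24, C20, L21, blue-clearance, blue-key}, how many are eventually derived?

Holding violet-pass and red-clearance grants C24 (Rule 4).
Holding violet-pass, C24, and red-clearance grants C20 (Rule 1).
Holding C20, violet-pass, and red-clearance grants red-pass (Rule 2).
Holding C20 and red-clearance grants blue-key (Rule 5).
Holding blue-key and red-pass grants L21 (Rule 12).
C24: reached.
C20: reached.
L21: reached.
blue-clearance would need K35 and blue-key (Rule 10), but K35 is never granted.
blue-key: reached.
Reached: C24, C20, L21, and blue-key — 4 of the 5.

4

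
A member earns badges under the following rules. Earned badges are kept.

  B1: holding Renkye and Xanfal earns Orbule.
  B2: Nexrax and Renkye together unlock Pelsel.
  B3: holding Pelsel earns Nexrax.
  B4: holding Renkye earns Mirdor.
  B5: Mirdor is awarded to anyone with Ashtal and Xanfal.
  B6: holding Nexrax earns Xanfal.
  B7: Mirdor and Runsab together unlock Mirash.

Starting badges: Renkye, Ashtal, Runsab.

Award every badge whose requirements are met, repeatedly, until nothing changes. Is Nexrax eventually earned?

Nexrax would need Pelsel (B3), but Pelsel is never earned.

No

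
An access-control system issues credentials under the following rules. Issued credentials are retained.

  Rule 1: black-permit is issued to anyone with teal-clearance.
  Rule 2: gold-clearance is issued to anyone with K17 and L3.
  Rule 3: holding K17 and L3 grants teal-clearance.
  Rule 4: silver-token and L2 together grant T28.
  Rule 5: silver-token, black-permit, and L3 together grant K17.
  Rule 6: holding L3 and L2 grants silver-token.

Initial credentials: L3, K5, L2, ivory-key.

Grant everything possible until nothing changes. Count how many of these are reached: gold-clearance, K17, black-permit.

gold-clearance would need K17 and L3 (Rule 2), but K17 is never granted.
K17 would need silver-token, black-permit, and L3 (Rule 5), but black-permit is never granted.
black-permit would need teal-clearance (Rule 1), but teal-clearance is never granted.
None of the 3 are reached.

0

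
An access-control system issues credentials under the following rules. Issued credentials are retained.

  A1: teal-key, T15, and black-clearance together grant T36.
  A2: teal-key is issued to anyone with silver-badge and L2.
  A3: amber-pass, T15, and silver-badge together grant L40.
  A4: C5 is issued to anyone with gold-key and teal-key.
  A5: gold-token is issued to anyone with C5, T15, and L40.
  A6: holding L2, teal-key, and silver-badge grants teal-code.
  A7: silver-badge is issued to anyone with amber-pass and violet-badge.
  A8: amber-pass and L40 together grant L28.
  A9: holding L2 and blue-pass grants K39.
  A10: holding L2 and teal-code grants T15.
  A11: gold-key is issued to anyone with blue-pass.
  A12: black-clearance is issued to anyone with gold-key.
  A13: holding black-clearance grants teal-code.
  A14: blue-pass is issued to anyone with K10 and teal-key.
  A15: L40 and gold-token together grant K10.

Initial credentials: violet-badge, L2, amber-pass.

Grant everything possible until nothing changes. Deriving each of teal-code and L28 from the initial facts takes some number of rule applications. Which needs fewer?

teal-code: Holding amber-pass and violet-badge grants silver-badge (A7). Holding silver-badge and L2 grants teal-key (A2). Holding L2, teal-key, and silver-badge grants teal-code (A6). [3 rule applications]
L28: Holding amber-pass and violet-badge grants silver-badge (A7). Holding silver-badge and L2 grants teal-key (A2). Holding L2, teal-key, and silver-badge grants teal-code (A6). Holding L2 and teal-code grants T15 (A10). Holding amber-pass, T15, and silver-badge grants L40 (A3). Holding amber-pass and L40 grants L28 (A8). [6 rule applications]
teal-code needs fewer.

teal-code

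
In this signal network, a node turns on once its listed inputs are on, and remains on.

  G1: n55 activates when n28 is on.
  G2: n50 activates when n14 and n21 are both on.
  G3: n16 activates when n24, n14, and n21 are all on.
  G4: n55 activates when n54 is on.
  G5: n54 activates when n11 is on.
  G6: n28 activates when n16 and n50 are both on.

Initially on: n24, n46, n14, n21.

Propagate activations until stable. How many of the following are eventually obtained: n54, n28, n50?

2

G3: n24, n14, and n21 on → n16 on.
n14 and n21 are on, so n50 activates (G2).
n16 and n50 are on, so n28 activates (G6).
n54 would need n11 (G5), but n11 never turns on.
n28: reached.
n50: reached.
Reached: n28 and n50 — 2 of the 3.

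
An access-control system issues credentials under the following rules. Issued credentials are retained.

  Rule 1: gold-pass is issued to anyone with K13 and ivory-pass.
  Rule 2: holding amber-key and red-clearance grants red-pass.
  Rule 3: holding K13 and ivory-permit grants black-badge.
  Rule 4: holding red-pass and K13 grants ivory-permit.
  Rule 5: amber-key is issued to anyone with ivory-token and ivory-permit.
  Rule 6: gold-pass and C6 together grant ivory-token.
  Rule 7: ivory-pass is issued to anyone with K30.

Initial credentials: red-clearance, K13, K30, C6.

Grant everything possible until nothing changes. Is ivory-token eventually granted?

Holding K30 grants ivory-pass (Rule 7).
Holding K13 and ivory-pass grants gold-pass (Rule 1).
Holding gold-pass and C6 grants ivory-token (Rule 6).

Yes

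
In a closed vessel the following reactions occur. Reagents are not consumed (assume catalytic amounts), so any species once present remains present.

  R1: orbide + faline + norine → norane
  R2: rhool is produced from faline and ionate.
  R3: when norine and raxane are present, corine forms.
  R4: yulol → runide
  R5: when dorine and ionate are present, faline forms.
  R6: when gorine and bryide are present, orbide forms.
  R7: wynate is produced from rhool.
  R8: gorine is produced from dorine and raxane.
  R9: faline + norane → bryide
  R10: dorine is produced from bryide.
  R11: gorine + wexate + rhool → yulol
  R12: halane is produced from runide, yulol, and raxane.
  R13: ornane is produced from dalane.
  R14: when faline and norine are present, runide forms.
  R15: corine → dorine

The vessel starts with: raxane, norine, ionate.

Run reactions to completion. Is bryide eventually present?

bryide would need faline and norane (R9), but norane never forms.

No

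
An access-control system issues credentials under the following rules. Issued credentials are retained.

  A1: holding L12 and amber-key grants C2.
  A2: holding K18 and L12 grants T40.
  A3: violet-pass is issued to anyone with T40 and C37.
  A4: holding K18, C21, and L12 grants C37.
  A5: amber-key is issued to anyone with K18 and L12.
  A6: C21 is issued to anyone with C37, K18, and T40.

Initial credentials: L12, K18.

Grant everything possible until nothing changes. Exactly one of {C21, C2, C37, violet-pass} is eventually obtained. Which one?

C2

Holding K18 and L12 grants amber-key (A5).
Holding L12 and amber-key grants C2 (A1).
C21 would need C37, K18, and T40 (A6), but C37 is never granted. C37 would need K18, C21, and L12 (A4), but C21 is never granted. violet-pass would need T40 and C37 (A3), but C37 is never granted.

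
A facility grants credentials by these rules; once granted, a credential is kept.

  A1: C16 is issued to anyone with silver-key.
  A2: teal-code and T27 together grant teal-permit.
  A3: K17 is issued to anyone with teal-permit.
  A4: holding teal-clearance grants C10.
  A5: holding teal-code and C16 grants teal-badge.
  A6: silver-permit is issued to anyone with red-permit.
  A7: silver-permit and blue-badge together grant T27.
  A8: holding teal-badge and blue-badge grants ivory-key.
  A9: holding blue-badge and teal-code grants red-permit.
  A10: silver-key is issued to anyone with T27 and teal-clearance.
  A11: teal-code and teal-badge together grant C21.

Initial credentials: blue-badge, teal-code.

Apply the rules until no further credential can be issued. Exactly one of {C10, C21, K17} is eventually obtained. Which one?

Holding blue-badge and teal-code grants red-permit (A9).
Holding red-permit grants silver-permit (A6).
Holding silver-permit and blue-badge grants T27 (A7).
Holding teal-code and T27 grants teal-permit (A2).
Holding teal-permit grants K17 (A3).
C21 would need teal-code and teal-badge (A11), but teal-badge is never granted. C10 would need teal-clearance (A4), but teal-clearance is never granted.

K17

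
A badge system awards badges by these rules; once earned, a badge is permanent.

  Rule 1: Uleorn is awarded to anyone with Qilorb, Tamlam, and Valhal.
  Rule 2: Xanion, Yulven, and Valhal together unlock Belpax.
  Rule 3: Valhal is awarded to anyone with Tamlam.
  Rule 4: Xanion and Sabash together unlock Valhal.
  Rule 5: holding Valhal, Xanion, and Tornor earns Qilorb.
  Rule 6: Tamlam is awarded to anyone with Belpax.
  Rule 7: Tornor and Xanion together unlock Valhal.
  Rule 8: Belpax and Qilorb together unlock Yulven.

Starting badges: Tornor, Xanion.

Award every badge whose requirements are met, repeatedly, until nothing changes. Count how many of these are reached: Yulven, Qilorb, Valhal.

2

With Tornor and Xanion, Valhal is earned (Rule 7).
With Valhal, Xanion, and Tornor, Qilorb is earned (Rule 5).
Yulven would need Belpax and Qilorb (Rule 8), but Belpax is never earned.
Qilorb: reached.
Valhal: reached.
Reached: Qilorb and Valhal — 2 of the 3.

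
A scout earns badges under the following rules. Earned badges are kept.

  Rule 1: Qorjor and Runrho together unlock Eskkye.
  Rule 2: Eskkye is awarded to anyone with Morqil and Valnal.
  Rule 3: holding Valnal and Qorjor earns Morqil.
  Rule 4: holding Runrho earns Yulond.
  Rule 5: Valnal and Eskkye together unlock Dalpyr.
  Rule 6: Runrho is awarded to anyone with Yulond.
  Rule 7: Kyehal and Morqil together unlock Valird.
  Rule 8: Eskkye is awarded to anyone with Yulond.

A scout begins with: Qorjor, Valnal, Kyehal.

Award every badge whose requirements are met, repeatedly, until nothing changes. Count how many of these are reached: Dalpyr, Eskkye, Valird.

3

With Valnal and Qorjor, Morqil is earned (Rule 3).
With Kyehal and Morqil, Valird is earned (Rule 7).
With Morqil and Valnal, Eskkye is earned (Rule 2).
With Valnal and Eskkye, Dalpyr is earned (Rule 5).
Dalpyr: reached.
Eskkye: reached.
Valird: reached.
All 3 are reached.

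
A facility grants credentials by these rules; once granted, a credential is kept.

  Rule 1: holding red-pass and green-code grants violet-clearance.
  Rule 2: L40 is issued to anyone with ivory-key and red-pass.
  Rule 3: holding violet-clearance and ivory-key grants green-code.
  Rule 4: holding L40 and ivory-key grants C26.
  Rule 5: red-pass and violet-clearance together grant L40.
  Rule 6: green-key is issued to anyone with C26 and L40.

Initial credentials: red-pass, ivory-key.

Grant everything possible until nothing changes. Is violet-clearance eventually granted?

No

violet-clearance would need red-pass and green-code (Rule 1), but green-code is never granted.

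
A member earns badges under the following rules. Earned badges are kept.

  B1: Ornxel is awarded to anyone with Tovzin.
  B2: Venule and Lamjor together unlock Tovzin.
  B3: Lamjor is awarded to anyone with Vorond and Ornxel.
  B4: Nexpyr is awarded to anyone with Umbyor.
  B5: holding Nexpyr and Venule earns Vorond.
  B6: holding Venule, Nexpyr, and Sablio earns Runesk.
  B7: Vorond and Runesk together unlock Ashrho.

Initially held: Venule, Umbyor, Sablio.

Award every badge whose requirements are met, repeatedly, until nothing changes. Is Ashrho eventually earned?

Yes

With Umbyor, Nexpyr is earned (B4).
With Nexpyr and Venule, Vorond is earned (B5).
With Venule, Nexpyr, and Sablio, Runesk is earned (B6).
With Vorond and Runesk, Ashrho is earned (B7).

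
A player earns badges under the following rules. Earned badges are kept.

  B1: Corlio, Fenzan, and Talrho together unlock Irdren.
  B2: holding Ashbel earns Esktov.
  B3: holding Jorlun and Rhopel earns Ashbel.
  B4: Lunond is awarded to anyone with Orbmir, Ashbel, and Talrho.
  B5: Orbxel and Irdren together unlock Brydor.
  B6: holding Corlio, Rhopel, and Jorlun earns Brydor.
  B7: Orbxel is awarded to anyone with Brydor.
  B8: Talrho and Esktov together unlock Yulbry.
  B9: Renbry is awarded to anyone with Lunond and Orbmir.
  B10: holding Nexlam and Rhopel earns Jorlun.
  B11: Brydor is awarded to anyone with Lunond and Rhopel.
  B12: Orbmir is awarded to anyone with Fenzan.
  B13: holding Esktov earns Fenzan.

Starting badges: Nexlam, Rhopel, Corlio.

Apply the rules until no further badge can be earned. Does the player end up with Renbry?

Renbry would need Lunond and Orbmir (B9), but Lunond is never earned.

No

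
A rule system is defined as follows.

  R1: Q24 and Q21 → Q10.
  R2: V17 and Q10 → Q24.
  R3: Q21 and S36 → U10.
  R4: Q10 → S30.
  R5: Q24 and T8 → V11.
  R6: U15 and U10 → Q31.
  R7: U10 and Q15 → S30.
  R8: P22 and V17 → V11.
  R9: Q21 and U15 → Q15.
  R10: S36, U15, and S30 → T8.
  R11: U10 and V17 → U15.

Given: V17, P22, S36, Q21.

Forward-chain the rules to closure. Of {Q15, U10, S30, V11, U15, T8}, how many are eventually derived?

From Q21 and S36, R3 gives U10.
From P22 and V17, R8 gives V11.
U10 and V17 hold, so U15 follows (R11).
From Q21 and U15, R9 gives Q15.
U10 and Q15 hold, so S30 follows (R7).
From S36, U15, and S30, R10 gives T8.
Q15: reached.
U10: reached.
S30: reached.
V11: reached.
U15: reached.
T8: reached.
All 6 are reached.

6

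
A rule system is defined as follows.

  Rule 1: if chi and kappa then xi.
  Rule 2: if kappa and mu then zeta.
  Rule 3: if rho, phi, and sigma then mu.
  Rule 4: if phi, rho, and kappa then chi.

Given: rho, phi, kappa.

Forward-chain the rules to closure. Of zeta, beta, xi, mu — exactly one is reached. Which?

xi

From phi, rho, and kappa, Rule 4 gives chi.
From chi and kappa, Rule 1 gives xi.
No rule produces beta, and it is not given. mu would need rho, phi, and sigma (Rule 3), but sigma is never established. zeta would need kappa and mu (Rule 2), but mu is never established.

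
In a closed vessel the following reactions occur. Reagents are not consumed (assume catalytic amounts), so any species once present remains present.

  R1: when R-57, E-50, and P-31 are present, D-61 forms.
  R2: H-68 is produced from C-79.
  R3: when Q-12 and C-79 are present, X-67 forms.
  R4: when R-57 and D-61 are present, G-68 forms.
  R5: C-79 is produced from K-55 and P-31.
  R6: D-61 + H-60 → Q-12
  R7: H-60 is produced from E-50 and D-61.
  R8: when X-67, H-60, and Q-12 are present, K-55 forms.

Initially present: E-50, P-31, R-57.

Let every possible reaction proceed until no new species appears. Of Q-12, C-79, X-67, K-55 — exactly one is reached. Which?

R-57, E-50, and P-31 present → D-61 forms (R1).
E-50 and D-61 present → H-60 forms (R7).
D-61 and H-60 present → Q-12 forms (R6).
K-55 would need X-67, H-60, and Q-12 (R8), but X-67 never forms. X-67 would need Q-12 and C-79 (R3), but C-79 never forms. C-79 would need K-55 and P-31 (R5), but K-55 never forms.

Q-12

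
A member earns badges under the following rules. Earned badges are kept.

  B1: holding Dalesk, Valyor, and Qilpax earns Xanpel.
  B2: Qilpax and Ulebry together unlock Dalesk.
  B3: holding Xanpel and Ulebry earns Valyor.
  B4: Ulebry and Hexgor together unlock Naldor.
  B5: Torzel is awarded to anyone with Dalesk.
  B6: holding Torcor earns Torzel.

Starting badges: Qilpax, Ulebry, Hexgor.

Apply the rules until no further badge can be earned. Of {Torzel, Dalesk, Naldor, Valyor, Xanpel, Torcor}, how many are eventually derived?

3

With Ulebry and Hexgor, Naldor is earned (B4).
With Qilpax and Ulebry, Dalesk is earned (B2).
With Dalesk, Torzel is earned (B5).
Torzel: reached.
Dalesk: reached.
Naldor: reached.
Valyor would need Xanpel and Ulebry (B3), but Xanpel is never earned.
Xanpel would need Dalesk, Valyor, and Qilpax (B1), but Valyor is never earned.
No rule produces Torcor, and it is not given.
Reached: Torzel, Dalesk, and Naldor — 3 of the 6.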